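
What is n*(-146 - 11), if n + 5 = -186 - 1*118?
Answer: 48513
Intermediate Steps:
n = -309 (n = -5 + (-186 - 1*118) = -5 + (-186 - 118) = -5 - 304 = -309)
n*(-146 - 11) = -309*(-146 - 11) = -309*(-157) = 48513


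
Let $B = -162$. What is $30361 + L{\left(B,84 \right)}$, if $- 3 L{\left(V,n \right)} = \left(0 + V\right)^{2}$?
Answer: $21613$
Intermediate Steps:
$L{\left(V,n \right)} = - \frac{V^{2}}{3}$ ($L{\left(V,n \right)} = - \frac{\left(0 + V\right)^{2}}{3} = - \frac{V^{2}}{3}$)
$30361 + L{\left(B,84 \right)} = 30361 - \frac{\left(-162\right)^{2}}{3} = 30361 - 8748 = 21613$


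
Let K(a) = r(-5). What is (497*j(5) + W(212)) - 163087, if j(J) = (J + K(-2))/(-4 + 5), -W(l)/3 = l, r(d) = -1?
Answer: -161735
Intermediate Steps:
W(l) = -3*l
K(a) = -1
j(J) = -1 + J (j(J) = (J - 1)/(-4 + 5) = (-1 + J)/1 = (-1 + J)*1 = -1 + J)
(497*j(5) + W(212)) - 163087 = (497*(-1 + 5) - 3*212) - 163087 = (497*4 - 636) - 163087 = (1988 - 636) - 163087 = 1352 - 163087 = -161735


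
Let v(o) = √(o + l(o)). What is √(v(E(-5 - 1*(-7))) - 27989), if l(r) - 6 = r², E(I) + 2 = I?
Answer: √(-27989 + √6) ≈ 167.29*I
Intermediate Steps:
E(I) = -2 + I
l(r) = 6 + r²
v(o) = √(6 + o + o²) (v(o) = √(o + (6 + o²)) = √(6 + o + o²))
√(v(E(-5 - 1*(-7))) - 27989) = √(√(6 + (-2 + (-5 - 1*(-7))) + (-2 + (-5 - 1*(-7)))²) - 27989) = √(√(6 + (-2 + (-5 + 7)) + (-2 + (-5 + 7))²) - 27989) = √(√(6 + (-2 + 2) + (-2 + 2)²) - 27989) = √(√(6 + 0 + 0²) - 27989) = √(√(6 + 0 + 0) - 27989) = √(√6 - 27989) = √(-27989 + √6)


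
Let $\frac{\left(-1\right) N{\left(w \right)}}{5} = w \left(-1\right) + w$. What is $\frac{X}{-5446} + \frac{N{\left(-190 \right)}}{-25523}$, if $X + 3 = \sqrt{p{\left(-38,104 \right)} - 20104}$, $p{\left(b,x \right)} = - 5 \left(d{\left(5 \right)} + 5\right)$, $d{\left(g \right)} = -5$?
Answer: $\frac{3}{5446} - \frac{i \sqrt{5026}}{2723} \approx 0.00055086 - 0.026035 i$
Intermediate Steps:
$N{\left(w \right)} = 0$ ($N{\left(w \right)} = - 5 \left(w \left(-1\right) + w\right) = - 5 \left(- w + w\right) = \left(-5\right) 0 = 0$)
$p{\left(b,x \right)} = 0$ ($p{\left(b,x \right)} = - 5 \left(-5 + 5\right) = \left(-5\right) 0 = 0$)
$X = -3 + 2 i \sqrt{5026}$ ($X = -3 + \sqrt{0 - 20104} = -3 + \sqrt{-20104} = -3 + 2 i \sqrt{5026} \approx -3.0 + 141.79 i$)
$\frac{X}{-5446} + \frac{N{\left(-190 \right)}}{-25523} = \frac{-3 + 2 i \sqrt{5026}}{-5446} + \frac{0}{-25523} = \left(-3 + 2 i \sqrt{5026}\right) \left(- \frac{1}{5446}\right) + 0 \left(- \frac{1}{25523}\right) = \left(\frac{3}{5446} - \frac{i \sqrt{5026}}{2723}\right) + 0 = \frac{3}{5446} - \frac{i \sqrt{5026}}{2723}$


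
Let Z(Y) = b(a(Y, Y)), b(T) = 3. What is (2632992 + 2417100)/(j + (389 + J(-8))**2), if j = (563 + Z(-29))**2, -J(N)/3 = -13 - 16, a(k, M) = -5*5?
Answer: 1262523/136733 ≈ 9.2335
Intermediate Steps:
a(k, M) = -25
J(N) = 87 (J(N) = -3*(-13 - 16) = -3*(-29) = 87)
Z(Y) = 3
j = 320356 (j = (563 + 3)**2 = 566**2 = 320356)
(2632992 + 2417100)/(j + (389 + J(-8))**2) = (2632992 + 2417100)/(320356 + (389 + 87)**2) = 5050092/(320356 + 476**2) = 5050092/(320356 + 226576) = 5050092/546932 = 5050092*(1/546932) = 1262523/136733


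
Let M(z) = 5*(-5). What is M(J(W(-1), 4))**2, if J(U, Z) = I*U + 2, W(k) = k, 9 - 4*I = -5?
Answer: 625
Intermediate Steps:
I = 7/2 (I = 9/4 - 1/4*(-5) = 9/4 + 5/4 = 7/2 ≈ 3.5000)
J(U, Z) = 2 + 7*U/2 (J(U, Z) = 7*U/2 + 2 = 2 + 7*U/2)
M(z) = -25
M(J(W(-1), 4))**2 = (-25)**2 = 625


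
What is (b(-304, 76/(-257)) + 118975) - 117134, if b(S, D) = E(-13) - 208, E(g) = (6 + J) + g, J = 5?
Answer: 1631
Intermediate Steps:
E(g) = 11 + g (E(g) = (6 + 5) + g = 11 + g)
b(S, D) = -210 (b(S, D) = (11 - 13) - 208 = -2 - 208 = -210)
(b(-304, 76/(-257)) + 118975) - 117134 = (-210 + 118975) - 117134 = 118765 - 117134 = 1631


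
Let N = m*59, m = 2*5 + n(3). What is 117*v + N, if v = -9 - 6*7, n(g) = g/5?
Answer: -26708/5 ≈ -5341.6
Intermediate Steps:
n(g) = g/5 (n(g) = g*(⅕) = g/5)
m = 53/5 (m = 2*5 + (⅕)*3 = 10 + ⅗ = 53/5 ≈ 10.600)
v = -51 (v = -9 - 42 = -51)
N = 3127/5 (N = (53/5)*59 = 3127/5 ≈ 625.40)
117*v + N = 117*(-51) + 3127/5 = -5967 + 3127/5 = -26708/5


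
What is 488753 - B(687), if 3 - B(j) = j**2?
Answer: 960719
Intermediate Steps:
B(j) = 3 - j**2
488753 - B(687) = 488753 - (3 - 1*687**2) = 488753 - (3 - 1*471969) = 488753 - (3 - 471969) = 488753 - 1*(-471966) = 488753 + 471966 = 960719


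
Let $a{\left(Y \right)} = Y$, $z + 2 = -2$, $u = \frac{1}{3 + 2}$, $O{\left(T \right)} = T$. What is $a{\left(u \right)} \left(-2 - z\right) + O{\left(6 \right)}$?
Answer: $\frac{32}{5} \approx 6.4$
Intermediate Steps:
$u = \frac{1}{5} \approx 0.2$
$z = -4$ ($z = -2 - 2 = -4$)
$a{\left(u \right)} \left(-2 - z\right) + O{\left(6 \right)} = \frac{-2 - -4}{5} + 6 = \frac{-2 + 4}{5} + 6 = \frac{1}{5} \cdot 2 + 6 = \frac{2}{5} + 6 = \frac{32}{5}$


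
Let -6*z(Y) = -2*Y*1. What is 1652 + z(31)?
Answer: 4987/3 ≈ 1662.3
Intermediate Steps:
z(Y) = Y/3 (z(Y) = -(-2*Y)/6 = -(-1)*Y/3 = Y/3)
1652 + z(31) = 1652 + (⅓)*31 = 1652 + 31/3 = 4987/3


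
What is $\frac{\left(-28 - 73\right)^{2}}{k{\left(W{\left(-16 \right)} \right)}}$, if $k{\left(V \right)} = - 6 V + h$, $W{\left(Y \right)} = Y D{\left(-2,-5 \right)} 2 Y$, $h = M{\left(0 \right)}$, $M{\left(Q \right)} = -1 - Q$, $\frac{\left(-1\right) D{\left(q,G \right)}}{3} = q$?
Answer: $- \frac{10201}{18433} \approx -0.55341$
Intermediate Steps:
$D{\left(q,G \right)} = - 3 q$
$h = -1$ ($h = -1 - 0 = -1 + 0 = -1$)
$W{\left(Y \right)} = 12 Y^{2}$ ($W{\left(Y \right)} = Y \left(\left(-3\right) \left(-2\right)\right) 2 Y = Y 6 \cdot 2 Y = 6 Y 2 Y = 12 Y^{2}$)
$k{\left(V \right)} = -1 - 6 V$ ($k{\left(V \right)} = - 6 V - 1 = -1 - 6 V$)
$\frac{\left(-28 - 73\right)^{2}}{k{\left(W{\left(-16 \right)} \right)}} = \frac{\left(-28 - 73\right)^{2}}{-1 - 6 \cdot 12 \left(-16\right)^{2}} = \frac{\left(-101\right)^{2}}{-1 - 6 \cdot 12 \cdot 256} = \frac{10201}{-1 - 18432} = \frac{10201}{-18433} = 10201 \left(- \frac{1}{18433}\right) = - \frac{10201}{18433}$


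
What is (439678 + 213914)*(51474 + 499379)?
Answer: 360033113976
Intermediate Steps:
(439678 + 213914)*(51474 + 499379) = 653592*550853 = 360033113976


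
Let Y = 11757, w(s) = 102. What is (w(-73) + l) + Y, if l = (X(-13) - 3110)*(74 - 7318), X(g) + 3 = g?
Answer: 22656603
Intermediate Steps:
X(g) = -3 + g
l = 22644744 (l = ((-3 - 13) - 3110)*(74 - 7318) = (-16 - 3110)*(-7244) = -3126*(-7244) = 22644744)
(w(-73) + l) + Y = (102 + 22644744) + 11757 = 22644846 + 11757 = 22656603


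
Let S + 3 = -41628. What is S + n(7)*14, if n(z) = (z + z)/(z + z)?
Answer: -41617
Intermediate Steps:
n(z) = 1 (n(z) = (2*z)/((2*z)) = (2*z)*(1/(2*z)) = 1)
S = -41631 (S = -3 - 41628 = -41631)
S + n(7)*14 = -41631 + 1*14 = -41631 + 14 = -41617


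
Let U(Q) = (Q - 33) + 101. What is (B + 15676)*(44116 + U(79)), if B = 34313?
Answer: 2212663107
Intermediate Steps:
U(Q) = 68 + Q (U(Q) = (-33 + Q) + 101 = 68 + Q)
(B + 15676)*(44116 + U(79)) = (34313 + 15676)*(44116 + (68 + 79)) = 49989*(44116 + 147) = 49989*44263 = 2212663107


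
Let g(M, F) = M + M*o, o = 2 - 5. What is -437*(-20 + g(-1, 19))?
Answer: 7866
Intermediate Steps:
o = -3
g(M, F) = -2*M (g(M, F) = M + M*(-3) = M - 3*M = -2*M)
-437*(-20 + g(-1, 19)) = -437*(-20 - 2*(-1)) = -437*(-20 + 2) = -437*(-18) = 7866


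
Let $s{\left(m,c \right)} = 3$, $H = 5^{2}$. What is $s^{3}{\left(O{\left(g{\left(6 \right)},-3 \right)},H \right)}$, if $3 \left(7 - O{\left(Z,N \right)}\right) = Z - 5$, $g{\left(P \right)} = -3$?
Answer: $27$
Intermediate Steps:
$H = 25$
$O{\left(Z,N \right)} = \frac{26}{3} - \frac{Z}{3}$ ($O{\left(Z,N \right)} = 7 - \frac{Z - 5}{3} = 7 - \frac{-5 + Z}{3} = 7 - \left(- \frac{5}{3} + \frac{Z}{3}\right) = \frac{26}{3} - \frac{Z}{3}$)
$s^{3}{\left(O{\left(g{\left(6 \right)},-3 \right)},H \right)} = 3^{3} = 27$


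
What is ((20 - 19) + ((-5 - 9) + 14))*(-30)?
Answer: -30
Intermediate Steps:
((20 - 19) + ((-5 - 9) + 14))*(-30) = (1 + (-14 + 14))*(-30) = (1 + 0)*(-30) = 1*(-30) = -30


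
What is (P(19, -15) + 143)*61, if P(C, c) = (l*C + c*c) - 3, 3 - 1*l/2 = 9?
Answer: 8357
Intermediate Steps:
l = -12 (l = 6 - 2*9 = 6 - 18 = -12)
P(C, c) = -3 + c² - 12*C (P(C, c) = (-12*C + c*c) - 3 = (-12*C + c²) - 3 = (c² - 12*C) - 3 = -3 + c² - 12*C)
(P(19, -15) + 143)*61 = ((-3 + (-15)² - 12*19) + 143)*61 = ((-3 + 225 - 228) + 143)*61 = (-6 + 143)*61 = 137*61 = 8357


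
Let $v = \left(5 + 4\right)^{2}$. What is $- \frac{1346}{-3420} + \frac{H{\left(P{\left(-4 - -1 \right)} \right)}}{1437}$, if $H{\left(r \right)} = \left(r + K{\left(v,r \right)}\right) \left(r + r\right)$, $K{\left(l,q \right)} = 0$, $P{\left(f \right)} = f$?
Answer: $\frac{332627}{819090} \approx 0.40609$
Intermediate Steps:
$v = 81$ ($v = 9^{2} = 81$)
$H{\left(r \right)} = 2 r^{2}$ ($H{\left(r \right)} = \left(r + 0\right) \left(r + r\right) = r 2 r = 2 r^{2}$)
$- \frac{1346}{-3420} + \frac{H{\left(P{\left(-4 - -1 \right)} \right)}}{1437} = - \frac{1346}{-3420} + \frac{2 \left(-4 - -1\right)^{2}}{1437} = \left(-1346\right) \left(- \frac{1}{3420}\right) + 2 \left(-4 + 1\right)^{2} \cdot \frac{1}{1437} = \frac{673}{1710} + 2 \left(-3\right)^{2} \cdot \frac{1}{1437} = \frac{673}{1710} + 2 \cdot 9 \cdot \frac{1}{1437} = \frac{673}{1710} + 18 \cdot \frac{1}{1437} = \frac{673}{1710} + \frac{6}{479} = \frac{332627}{819090}$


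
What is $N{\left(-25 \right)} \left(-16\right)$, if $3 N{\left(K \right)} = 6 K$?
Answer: $800$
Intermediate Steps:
$N{\left(K \right)} = 2 K$ ($N{\left(K \right)} = \frac{6 K}{3} = 2 K$)
$N{\left(-25 \right)} \left(-16\right) = 2 \left(-25\right) \left(-16\right) = \left(-50\right) \left(-16\right) = 800$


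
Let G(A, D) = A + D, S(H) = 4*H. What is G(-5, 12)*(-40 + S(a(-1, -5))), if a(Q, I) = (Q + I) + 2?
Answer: -392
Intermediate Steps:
a(Q, I) = 2 + I + Q (a(Q, I) = (I + Q) + 2 = 2 + I + Q)
G(-5, 12)*(-40 + S(a(-1, -5))) = (-5 + 12)*(-40 + 4*(2 - 5 - 1)) = 7*(-40 + 4*(-4)) = 7*(-40 - 16) = 7*(-56) = -392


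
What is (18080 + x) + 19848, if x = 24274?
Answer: 62202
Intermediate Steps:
(18080 + x) + 19848 = (18080 + 24274) + 19848 = 42354 + 19848 = 62202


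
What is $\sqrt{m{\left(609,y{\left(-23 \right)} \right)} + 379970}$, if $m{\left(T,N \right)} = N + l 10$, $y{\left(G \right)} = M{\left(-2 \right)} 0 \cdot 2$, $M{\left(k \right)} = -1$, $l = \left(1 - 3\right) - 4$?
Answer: $\sqrt{379910} \approx 616.37$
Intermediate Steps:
$l = -6$ ($l = -2 - 4 = -6$)
$y{\left(G \right)} = 0$ ($y{\left(G \right)} = \left(-1\right) 0 \cdot 2 = 0 \cdot 2 = 0$)
$m{\left(T,N \right)} = -60 + N$ ($m{\left(T,N \right)} = N - 60 = -60 + N$)
$\sqrt{m{\left(609,y{\left(-23 \right)} \right)} + 379970} = \sqrt{\left(-60 + 0\right) + 379970} = \sqrt{-60 + 379970} = \sqrt{379910}$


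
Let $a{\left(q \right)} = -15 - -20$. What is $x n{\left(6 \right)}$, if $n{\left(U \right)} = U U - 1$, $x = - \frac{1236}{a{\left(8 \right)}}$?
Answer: $-8652$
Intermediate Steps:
$a{\left(q \right)} = 5$ ($a{\left(q \right)} = -15 + 20 = 5$)
$x = - \frac{1236}{5} \approx -247.2$
$n{\left(U \right)} = -1 + U^{2}$ ($n{\left(U \right)} = U^{2} - 1 = -1 + U^{2}$)
$x n{\left(6 \right)} = - \frac{1236 \left(-1 + 6^{2}\right)}{5} = - \frac{1236 \left(-1 + 36\right)}{5} = \left(- \frac{1236}{5}\right) 35 = -8652$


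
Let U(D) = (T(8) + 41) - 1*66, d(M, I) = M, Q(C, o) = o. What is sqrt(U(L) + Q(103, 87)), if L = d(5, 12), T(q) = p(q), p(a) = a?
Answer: sqrt(70) ≈ 8.3666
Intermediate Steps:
T(q) = q
L = 5
U(D) = -17 (U(D) = (8 + 41) - 1*66 = 49 - 66 = -17)
sqrt(U(L) + Q(103, 87)) = sqrt(-17 + 87) = sqrt(70)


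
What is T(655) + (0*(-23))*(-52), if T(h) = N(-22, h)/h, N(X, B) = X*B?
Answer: -22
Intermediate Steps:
N(X, B) = B*X
T(h) = -22 (T(h) = (h*(-22))/h = (-22*h)/h = -22)
T(655) + (0*(-23))*(-52) = -22 + (0*(-23))*(-52) = -22 + 0*(-52) = -22 + 0 = -22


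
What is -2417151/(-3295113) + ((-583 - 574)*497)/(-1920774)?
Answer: 2179195442717/2109722459154 ≈ 1.0329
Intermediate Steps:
-2417151/(-3295113) + ((-583 - 574)*497)/(-1920774) = -2417151*(-1/3295113) - 1157*497*(-1/1920774) = 805717/1098371 - 575029*(-1/1920774) = 805717/1098371 + 575029/1920774 = 2179195442717/2109722459154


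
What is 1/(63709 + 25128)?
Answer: 1/88837 ≈ 1.1257e-5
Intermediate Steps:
1/(63709 + 25128) = 1/88837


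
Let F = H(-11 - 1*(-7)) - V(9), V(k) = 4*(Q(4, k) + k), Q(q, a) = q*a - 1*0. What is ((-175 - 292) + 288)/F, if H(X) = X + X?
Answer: 179/188 ≈ 0.95213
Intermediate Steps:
H(X) = 2*X
Q(q, a) = a*q (Q(q, a) = a*q + 0 = a*q)
V(k) = 20*k (V(k) = 4*(k*4 + k) = 4*(4*k + k) = 4*(5*k) = 20*k)
F = -188 (F = 2*(-11 - 1*(-7)) - 20*9 = 2*(-11 + 7) - 1*180 = 2*(-4) - 180 = -8 - 180 = -188)
((-175 - 292) + 288)/F = ((-175 - 292) + 288)/(-188) = (-467 + 288)*(-1/188) = -179*(-1/188) = 179/188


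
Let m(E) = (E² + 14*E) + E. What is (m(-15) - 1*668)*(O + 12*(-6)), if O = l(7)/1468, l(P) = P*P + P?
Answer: 17641880/367 ≈ 48071.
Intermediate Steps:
m(E) = E² + 15*E
l(P) = P + P² (l(P) = P² + P = P + P²)
O = 14/367 (O = (7*(1 + 7))/1468 = (7*8)*(1/1468) = 56*(1/1468) = 14/367 ≈ 0.038147)
(m(-15) - 1*668)*(O + 12*(-6)) = (-15*(15 - 15) - 1*668)*(14/367 + 12*(-6)) = (-15*0 - 668)*(14/367 - 72) = (0 - 668)*(-26410/367) = -668*(-26410/367) = 17641880/367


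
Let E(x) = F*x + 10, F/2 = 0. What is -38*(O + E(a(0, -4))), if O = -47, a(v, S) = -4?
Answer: 1406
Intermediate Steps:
F = 0 (F = 2*0 = 0)
E(x) = 10 (E(x) = 0*x + 10 = 0 + 10 = 10)
-38*(O + E(a(0, -4))) = -38*(-47 + 10) = -38*(-37) = 1406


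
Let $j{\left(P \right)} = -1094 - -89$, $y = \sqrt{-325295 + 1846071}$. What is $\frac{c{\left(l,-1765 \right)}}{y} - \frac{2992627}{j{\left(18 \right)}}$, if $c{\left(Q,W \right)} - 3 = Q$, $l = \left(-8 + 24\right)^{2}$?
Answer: $\frac{2992627}{1005} + \frac{259 \sqrt{380194}}{760388} \approx 2977.9$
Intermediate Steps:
$y = 2 \sqrt{380194}$ ($y = \sqrt{1520776} = 2 \sqrt{380194} \approx 1233.2$)
$l = 256$ ($l = 16^{2} = 256$)
$c{\left(Q,W \right)} = 3 + Q$
$j{\left(P \right)} = -1005$ ($j{\left(P \right)} = -1094 + 89 = -1005$)
$\frac{c{\left(l,-1765 \right)}}{y} - \frac{2992627}{j{\left(18 \right)}} = \frac{3 + 256}{2 \sqrt{380194}} - \frac{2992627}{-1005} = 259 \frac{\sqrt{380194}}{760388} - - \frac{2992627}{1005} = \frac{259 \sqrt{380194}}{760388} + \frac{2992627}{1005} = \frac{2992627}{1005} + \frac{259 \sqrt{380194}}{760388}$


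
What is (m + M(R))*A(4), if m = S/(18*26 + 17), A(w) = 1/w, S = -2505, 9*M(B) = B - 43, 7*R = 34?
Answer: -9577/4074 ≈ -2.3508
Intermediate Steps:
R = 34/7 (R = (⅐)*34 = 34/7 ≈ 4.8571)
M(B) = -43/9 + B/9 (M(B) = (B - 43)/9 = (-43 + B)/9 = -43/9 + B/9)
A(w) = 1/w
m = -501/97 (m = -2505/(18*26 + 17) = -2505/(468 + 17) = -2505/485 = -2505*1/485 = -501/97 ≈ -5.1649)
(m + M(R))*A(4) = (-501/97 + (-43/9 + (⅑)*(34/7)))/4 = (-501/97 + (-43/9 + 34/63))*(¼) = (-501/97 - 89/21)*(¼) = -19154/2037*¼ = -9577/4074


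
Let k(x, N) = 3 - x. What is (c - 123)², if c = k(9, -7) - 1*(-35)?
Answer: 8836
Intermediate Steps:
c = 29 (c = (3 - 1*9) - 1*(-35) = (3 - 9) + 35 = -6 + 35 = 29)
(c - 123)² = (29 - 123)² = (-94)² = 8836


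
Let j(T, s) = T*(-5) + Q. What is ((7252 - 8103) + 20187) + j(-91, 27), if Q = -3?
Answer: 19788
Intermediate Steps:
j(T, s) = -3 - 5*T (j(T, s) = T*(-5) - 3 = -5*T - 3 = -3 - 5*T)
((7252 - 8103) + 20187) + j(-91, 27) = ((7252 - 8103) + 20187) + (-3 - 5*(-91)) = (-851 + 20187) + (-3 + 455) = 19336 + 452 = 19788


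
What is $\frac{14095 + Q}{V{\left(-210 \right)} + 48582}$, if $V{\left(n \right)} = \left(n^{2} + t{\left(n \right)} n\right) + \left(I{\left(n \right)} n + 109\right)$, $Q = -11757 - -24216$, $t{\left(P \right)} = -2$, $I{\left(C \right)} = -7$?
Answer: $\frac{26554}{94681} \approx 0.28046$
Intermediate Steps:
$Q = 12459$ ($Q = -11757 + 24216 = 12459$)
$V{\left(n \right)} = 109 + n^{2} - 9 n$ ($V{\left(n \right)} = \left(n^{2} - 2 n\right) - \left(-109 + 7 n\right) = 109 + n^{2} - 9 n$)
$\frac{14095 + Q}{V{\left(-210 \right)} + 48582} = \frac{14095 + 12459}{\left(109 + \left(-210\right)^{2} - -1890\right) + 48582} = \frac{26554}{\left(109 + 44100 + 1890\right) + 48582} = \frac{26554}{46099 + 48582} = \frac{26554}{94681}$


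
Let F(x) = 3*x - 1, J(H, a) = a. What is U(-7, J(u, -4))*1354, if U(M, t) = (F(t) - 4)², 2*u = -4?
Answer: 391306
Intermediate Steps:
u = -2 (u = (½)*(-4) = -2)
F(x) = -1 + 3*x
U(M, t) = (-5 + 3*t)² (U(M, t) = ((-1 + 3*t) - 4)² = (-5 + 3*t)²)
U(-7, J(u, -4))*1354 = (-5 + 3*(-4))²*1354 = (-5 - 12)²*1354 = (-17)²*1354 = 289*1354 = 391306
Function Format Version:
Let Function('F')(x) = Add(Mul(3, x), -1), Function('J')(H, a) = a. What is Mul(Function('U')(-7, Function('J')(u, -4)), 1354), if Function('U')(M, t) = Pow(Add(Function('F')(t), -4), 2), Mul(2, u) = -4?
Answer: 391306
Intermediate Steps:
u = -2 (u = Mul(Rational(1, 2), -4) = -2)
Function('F')(x) = Add(-1, Mul(3, x))
Function('U')(M, t) = Pow(Add(-5, Mul(3, t)), 2) (Function('U')(M, t) = Pow(Add(Add(-1, Mul(3, t)), -4), 2) = Pow(Add(-5, Mul(3, t)), 2))
Mul(Function('U')(-7, Function('J')(u, -4)), 1354) = Mul(Pow(Add(-5, Mul(3, -4)), 2), 1354) = Mul(Pow(Add(-5, -12), 2), 1354) = Mul(Pow(-17, 2), 1354) = Mul(289, 1354) = 391306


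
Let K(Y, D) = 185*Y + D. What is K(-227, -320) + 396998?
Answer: 354683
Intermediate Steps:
K(Y, D) = D + 185*Y
K(-227, -320) + 396998 = (-320 + 185*(-227)) + 396998 = (-320 - 41995) + 396998 = -42315 + 396998 = 354683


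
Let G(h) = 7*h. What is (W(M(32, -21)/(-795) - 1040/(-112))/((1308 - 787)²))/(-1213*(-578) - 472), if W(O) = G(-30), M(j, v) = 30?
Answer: -105/95091482561 ≈ -1.1042e-9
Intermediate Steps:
W(O) = -210 (W(O) = 7*(-30) = -210)
(W(M(32, -21)/(-795) - 1040/(-112))/((1308 - 787)²))/(-1213*(-578) - 472) = (-210/(1308 - 787)²)/(-1213*(-578) - 472) = (-210/(521²))/(701114 - 472) = -210/271441/700642 = -210*1/271441*(1/700642) = -210/271441*1/700642 = -105/95091482561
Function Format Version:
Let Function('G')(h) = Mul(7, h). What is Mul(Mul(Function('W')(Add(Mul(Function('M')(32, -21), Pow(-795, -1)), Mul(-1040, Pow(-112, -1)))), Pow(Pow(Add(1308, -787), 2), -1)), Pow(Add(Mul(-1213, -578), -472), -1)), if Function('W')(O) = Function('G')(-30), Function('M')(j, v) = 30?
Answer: Rational(-105, 95091482561) ≈ -1.1042e-9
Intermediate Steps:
Function('W')(O) = -210 (Function('W')(O) = Mul(7, -30) = -210)
Mul(Mul(Function('W')(Add(Mul(Function('M')(32, -21), Pow(-795, -1)), Mul(-1040, Pow(-112, -1)))), Pow(Pow(Add(1308, -787), 2), -1)), Pow(Add(Mul(-1213, -578), -472), -1)) = Mul(Mul(-210, Pow(Pow(Add(1308, -787), 2), -1)), Pow(Add(Mul(-1213, -578), -472), -1)) = Mul(Mul(-210, Pow(Pow(521, 2), -1)), Pow(Add(701114, -472), -1)) = Mul(Mul(-210, Pow(271441, -1)), Pow(700642, -1)) = Mul(Mul(-210, Rational(1, 271441)), Rational(1, 700642)) = Mul(Rational(-210, 271441), Rational(1, 700642)) = Rational(-105, 95091482561)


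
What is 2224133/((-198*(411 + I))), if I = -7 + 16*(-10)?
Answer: -2224133/48312 ≈ -46.037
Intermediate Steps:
I = -167 (I = -7 - 160 = -167)
2224133/((-198*(411 + I))) = 2224133/((-198*(411 - 167))) = 2224133/((-198*244)) = 2224133/(-48312) = 2224133*(-1/48312) = -2224133/48312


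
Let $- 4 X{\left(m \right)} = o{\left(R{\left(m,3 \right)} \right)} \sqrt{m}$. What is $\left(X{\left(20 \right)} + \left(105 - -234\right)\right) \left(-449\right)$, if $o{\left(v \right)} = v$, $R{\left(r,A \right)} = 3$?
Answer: $-152211 + \frac{1347 \sqrt{5}}{2} \approx -1.5071 \cdot 10^{5}$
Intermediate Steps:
$X{\left(m \right)} = - \frac{3 \sqrt{m}}{4}$
$\left(X{\left(20 \right)} + \left(105 - -234\right)\right) \left(-449\right) = \left(- \frac{3 \sqrt{20}}{4} + \left(105 - -234\right)\right) \left(-449\right) = \left(- \frac{3 \cdot 2 \sqrt{5}}{4} + \left(105 + 234\right)\right) \left(-449\right) = \left(- \frac{3 \sqrt{5}}{2} + 339\right) \left(-449\right) = \left(339 - \frac{3 \sqrt{5}}{2}\right) \left(-449\right) = -152211 + \frac{1347 \sqrt{5}}{2}$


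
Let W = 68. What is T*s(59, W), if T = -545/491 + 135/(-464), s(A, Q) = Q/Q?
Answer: -319165/227824 ≈ -1.4009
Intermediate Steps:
s(A, Q) = 1
T = -319165/227824 (T = -545*1/491 + 135*(-1/464) = -545/491 - 135/464 = -319165/227824 ≈ -1.4009)
T*s(59, W) = -319165/227824*1 = -319165/227824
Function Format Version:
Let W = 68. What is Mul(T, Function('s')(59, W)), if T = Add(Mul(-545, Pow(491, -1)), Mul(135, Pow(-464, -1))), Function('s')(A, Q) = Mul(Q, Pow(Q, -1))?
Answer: Rational(-319165, 227824) ≈ -1.4009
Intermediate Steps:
Function('s')(A, Q) = 1
T = Rational(-319165, 227824) (T = Add(Mul(-545, Rational(1, 491)), Mul(135, Rational(-1, 464))) = Add(Rational(-545, 491), Rational(-135, 464)) = Rational(-319165, 227824) ≈ -1.4009)
Mul(T, Function('s')(59, W)) = Mul(Rational(-319165, 227824), 1) = Rational(-319165, 227824)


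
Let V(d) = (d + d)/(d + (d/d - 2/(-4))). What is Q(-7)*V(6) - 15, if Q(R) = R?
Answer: -131/5 ≈ -26.200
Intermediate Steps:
V(d) = 2*d/(3/2 + d) (V(d) = (2*d)/(d + (1 - 2*(-¼))) = (2*d)/(d + (1 + ½)) = (2*d)/(d + 3/2) = (2*d)/(3/2 + d) = 2*d/(3/2 + d))
Q(-7)*V(6) - 15 = -28*6/(3 + 2*6) - 15 = -28*6/(3 + 12) - 15 = -28*6/15 - 15 = -7*8/5 - 15 = -56/5 - 15 = -131/5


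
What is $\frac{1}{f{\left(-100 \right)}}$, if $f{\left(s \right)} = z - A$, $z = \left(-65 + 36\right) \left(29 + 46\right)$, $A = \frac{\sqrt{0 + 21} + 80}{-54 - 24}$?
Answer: $- \frac{13226460}{28753984879} - \frac{78 \sqrt{21}}{28753984879} \approx -0.00046$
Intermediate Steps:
$A = - \frac{40}{39} - \frac{\sqrt{21}}{78}$ ($A = \frac{\sqrt{21} + 80}{-78} = \left(80 + \sqrt{21}\right) \left(- \frac{1}{78}\right) = - \frac{40}{39} - \frac{\sqrt{21}}{78} \approx -1.0844$)
$z = -2175$ ($z = \left(-29\right) 75 = -2175$)
$f{\left(s \right)} = - \frac{84785}{39} + \frac{\sqrt{21}}{78}$ ($f{\left(s \right)} = -2175 - \left(- \frac{40}{39} - \frac{\sqrt{21}}{78}\right) = -2175 + \left(\frac{40}{39} + \frac{\sqrt{21}}{78}\right) = - \frac{84785}{39} + \frac{\sqrt{21}}{78}$)
$\frac{1}{f{\left(-100 \right)}} = \frac{1}{- \frac{84785}{39} + \frac{\sqrt{21}}{78}}$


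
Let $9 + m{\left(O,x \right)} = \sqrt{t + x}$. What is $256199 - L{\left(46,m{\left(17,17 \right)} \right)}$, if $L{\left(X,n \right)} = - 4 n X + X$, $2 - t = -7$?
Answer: $254497 + 184 \sqrt{26} \approx 2.5544 \cdot 10^{5}$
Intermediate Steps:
$t = 9$ ($t = 2 - -7 = 2 + 7 = 9$)
$m{\left(O,x \right)} = -9 + \sqrt{9 + x}$
$L{\left(X,n \right)} = X - 4 X n$ ($L{\left(X,n \right)} = - 4 X n + X = X - 4 X n$)
$256199 - L{\left(46,m{\left(17,17 \right)} \right)} = 256199 - 46 \left(1 - 4 \left(-9 + \sqrt{9 + 17}\right)\right) = 256199 - 46 \left(1 - 4 \left(-9 + \sqrt{26}\right)\right) = 256199 - 46 \left(1 + \left(36 - 4 \sqrt{26}\right)\right) = 256199 - 46 \left(37 - 4 \sqrt{26}\right) = 256199 - \left(1702 - 184 \sqrt{26}\right) = 254497 + 184 \sqrt{26}$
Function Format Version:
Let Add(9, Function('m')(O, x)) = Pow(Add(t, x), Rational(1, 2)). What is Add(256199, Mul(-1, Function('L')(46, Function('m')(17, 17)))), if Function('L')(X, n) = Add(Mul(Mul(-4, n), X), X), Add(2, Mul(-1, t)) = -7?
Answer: Add(254497, Mul(184, Pow(26, Rational(1, 2)))) ≈ 2.5544e+5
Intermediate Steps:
t = 9 (t = Add(2, Mul(-1, -7)) = Add(2, 7) = 9)
Function('m')(O, x) = Add(-9, Pow(Add(9, x), Rational(1, 2)))
Function('L')(X, n) = Add(X, Mul(-4, X, n)) (Function('L')(X, n) = Add(Mul(-4, X, n), X) = Add(X, Mul(-4, X, n)))
Add(256199, Mul(-1, Function('L')(46, Function('m')(17, 17)))) = Add(256199, Mul(-1, Mul(46, Add(1, Mul(-4, Add(-9, Pow(Add(9, 17), Rational(1, 2)))))))) = Add(256199, Mul(-1, Mul(46, Add(1, Mul(-4, Add(-9, Pow(26, Rational(1, 2)))))))) = Add(256199, Mul(-1, Mul(46, Add(1, Add(36, Mul(-4, Pow(26, Rational(1, 2)))))))) = Add(256199, Mul(-1, Mul(46, Add(37, Mul(-4, Pow(26, Rational(1, 2))))))) = Add(256199, Mul(-1, Add(1702, Mul(-184, Pow(26, Rational(1, 2)))))) = Add(256199, Add(-1702, Mul(184, Pow(26, Rational(1, 2))))) = Add(254497, Mul(184, Pow(26, Rational(1, 2))))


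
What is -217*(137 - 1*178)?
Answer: 8897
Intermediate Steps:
-217*(137 - 1*178) = -217*(137 - 178) = -217*(-41) = 8897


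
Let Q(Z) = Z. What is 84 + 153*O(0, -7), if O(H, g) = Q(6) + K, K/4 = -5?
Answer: -2058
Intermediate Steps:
K = -20 (K = 4*(-5) = -20)
O(H, g) = -14 (O(H, g) = 6 - 20 = -14)
84 + 153*O(0, -7) = 84 + 153*(-14) = 84 - 2142 = -2058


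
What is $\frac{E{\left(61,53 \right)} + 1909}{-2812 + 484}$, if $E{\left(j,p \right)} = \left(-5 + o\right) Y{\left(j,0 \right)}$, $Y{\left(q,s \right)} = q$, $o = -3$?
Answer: $- \frac{1421}{2328} \approx -0.6104$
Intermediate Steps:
$E{\left(j,p \right)} = - 8 j$ ($E{\left(j,p \right)} = \left(-5 - 3\right) j = - 8 j$)
$\frac{E{\left(61,53 \right)} + 1909}{-2812 + 484} = \frac{\left(-8\right) 61 + 1909}{-2812 + 484} = \frac{-488 + 1909}{-2328} = 1421 \left(- \frac{1}{2328}\right) = - \frac{1421}{2328}$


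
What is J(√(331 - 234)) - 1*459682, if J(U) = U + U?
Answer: -459682 + 2*√97 ≈ -4.5966e+5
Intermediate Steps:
J(U) = 2*U
J(√(331 - 234)) - 1*459682 = 2*√(331 - 234) - 1*459682 = 2*√97 - 459682 = -459682 + 2*√97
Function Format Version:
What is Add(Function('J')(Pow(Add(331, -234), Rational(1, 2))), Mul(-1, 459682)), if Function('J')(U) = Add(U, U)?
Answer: Add(-459682, Mul(2, Pow(97, Rational(1, 2)))) ≈ -4.5966e+5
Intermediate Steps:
Function('J')(U) = Mul(2, U)
Add(Function('J')(Pow(Add(331, -234), Rational(1, 2))), Mul(-1, 459682)) = Add(Mul(2, Pow(Add(331, -234), Rational(1, 2))), Mul(-1, 459682)) = Add(Mul(2, Pow(97, Rational(1, 2))), -459682) = Add(-459682, Mul(2, Pow(97, Rational(1, 2))))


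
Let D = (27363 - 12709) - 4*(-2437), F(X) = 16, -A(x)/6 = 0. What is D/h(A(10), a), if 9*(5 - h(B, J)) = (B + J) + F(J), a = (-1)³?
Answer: 36603/5 ≈ 7320.6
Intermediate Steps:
A(x) = 0 (A(x) = -6*0 = 0)
a = -1
h(B, J) = 29/9 - B/9 - J/9 (h(B, J) = 5 - ((B + J) + 16)/9 = 5 - (16 + B + J)/9 = 5 + (-16/9 - B/9 - J/9) = 29/9 - B/9 - J/9)
D = 24402 (D = 14654 + 9748 = 24402)
D/h(A(10), a) = 24402/(29/9 - ⅑*0 - ⅑*(-1)) = 24402/(29/9 + 0 + ⅑) = 24402/(10/3) = 24402*(3/10) = 36603/5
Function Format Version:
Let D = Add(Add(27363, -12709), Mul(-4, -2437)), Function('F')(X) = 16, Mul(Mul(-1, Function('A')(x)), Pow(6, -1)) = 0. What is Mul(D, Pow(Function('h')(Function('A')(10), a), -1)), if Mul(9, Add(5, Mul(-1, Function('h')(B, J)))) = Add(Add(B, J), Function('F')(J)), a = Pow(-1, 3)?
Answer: Rational(36603, 5) ≈ 7320.6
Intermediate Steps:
Function('A')(x) = 0 (Function('A')(x) = Mul(-6, 0) = 0)
a = -1
Function('h')(B, J) = Add(Rational(29, 9), Mul(Rational(-1, 9), B), Mul(Rational(-1, 9), J)) (Function('h')(B, J) = Add(5, Mul(Rational(-1, 9), Add(Add(B, J), 16))) = Add(5, Mul(Rational(-1, 9), Add(16, B, J))) = Add(5, Add(Rational(-16, 9), Mul(Rational(-1, 9), B), Mul(Rational(-1, 9), J))) = Add(Rational(29, 9), Mul(Rational(-1, 9), B), Mul(Rational(-1, 9), J)))
D = 24402 (D = Add(14654, 9748) = 24402)
Mul(D, Pow(Function('h')(Function('A')(10), a), -1)) = Mul(24402, Pow(Add(Rational(29, 9), Mul(Rational(-1, 9), 0), Mul(Rational(-1, 9), -1)), -1)) = Mul(24402, Pow(Add(Rational(29, 9), 0, Rational(1, 9)), -1)) = Mul(24402, Pow(Rational(10, 3), -1)) = Mul(24402, Rational(3, 10)) = Rational(36603, 5)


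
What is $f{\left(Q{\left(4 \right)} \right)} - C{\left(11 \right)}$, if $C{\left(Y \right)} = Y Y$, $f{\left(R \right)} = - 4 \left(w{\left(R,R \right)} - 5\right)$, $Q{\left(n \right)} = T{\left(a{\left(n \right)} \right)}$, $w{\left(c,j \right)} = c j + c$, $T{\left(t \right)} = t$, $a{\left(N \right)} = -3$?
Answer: $-125$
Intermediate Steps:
$w{\left(c,j \right)} = c + c j$
$Q{\left(n \right)} = -3$
$f{\left(R \right)} = 20 - 4 R \left(1 + R\right)$ ($f{\left(R \right)} = - 4 \left(R \left(1 + R\right) - 5\right) = - 4 \left(-5 + R \left(1 + R\right)\right) = 20 - 4 R \left(1 + R\right)$)
$C{\left(Y \right)} = Y^{2}$
$f{\left(Q{\left(4 \right)} \right)} - C{\left(11 \right)} = \left(20 - - 12 \left(1 - 3\right)\right) - 11^{2} = \left(20 - \left(-12\right) \left(-2\right)\right) - 121 = \left(20 - 24\right) - 121 = -4 - 121 = -125$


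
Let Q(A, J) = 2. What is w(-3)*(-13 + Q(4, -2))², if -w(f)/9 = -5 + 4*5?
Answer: -16335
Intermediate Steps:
w(f) = -135 (w(f) = -9*(-5 + 4*5) = -9*(-5 + 20) = -9*15 = -135)
w(-3)*(-13 + Q(4, -2))² = -135*(-13 + 2)² = -135*(-11)² = -135*121 = -16335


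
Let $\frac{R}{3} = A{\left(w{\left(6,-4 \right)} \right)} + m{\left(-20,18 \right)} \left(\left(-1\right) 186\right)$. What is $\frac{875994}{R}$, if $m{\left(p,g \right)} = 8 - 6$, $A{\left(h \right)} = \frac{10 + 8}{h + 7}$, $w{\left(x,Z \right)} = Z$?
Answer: $- \frac{145999}{183} \approx -797.81$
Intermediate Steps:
$A{\left(h \right)} = \frac{18}{7 + h}$
$m{\left(p,g \right)} = 2$
$R = -1098$ ($R = 3 \left(\frac{18}{7 - 4} + 2 \left(\left(-1\right) 186\right)\right) = 3 \left(\frac{18}{3} + 2 \left(-186\right)\right) = 3 \left(18 \cdot \frac{1}{3} - 372\right) = 3 \left(6 - 372\right) = 3 \left(-366\right) = -1098$)
$\frac{875994}{R} = \frac{875994}{-1098} = 875994 \left(- \frac{1}{1098}\right) = - \frac{145999}{183}$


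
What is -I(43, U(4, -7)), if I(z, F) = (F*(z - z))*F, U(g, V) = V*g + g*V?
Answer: 0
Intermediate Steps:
U(g, V) = 2*V*g (U(g, V) = V*g + V*g = 2*V*g)
I(z, F) = 0 (I(z, F) = (F*0)*F = 0*F = 0)
-I(43, U(4, -7)) = -1*0 = 0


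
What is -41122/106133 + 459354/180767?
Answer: 41319117508/19185344011 ≈ 2.1537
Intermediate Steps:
-41122/106133 + 459354/180767 = 41319117508/19185344011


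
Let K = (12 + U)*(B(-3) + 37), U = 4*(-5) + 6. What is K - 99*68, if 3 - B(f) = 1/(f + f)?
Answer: -20437/3 ≈ -6812.3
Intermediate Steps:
U = -14 (U = -20 + 6 = -14)
B(f) = 3 - 1/(2*f) (B(f) = 3 - 1/(f + f) = 3 - 1/(2*f))
K = -241/3 (K = (12 - 14)*((3 - ½/(-3)) + 37) = -2*((3 - ½*(-⅓)) + 37) = -2*((3 + ⅙) + 37) = -2*(19/6 + 37) = -2*241/6 = -241/3 ≈ -80.333)
K - 99*68 = -241/3 - 99*68 = -241/3 - 6732 = -20437/3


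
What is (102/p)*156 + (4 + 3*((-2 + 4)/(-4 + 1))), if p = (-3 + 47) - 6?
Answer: 7994/19 ≈ 420.74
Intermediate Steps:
p = 38 (p = 44 - 6 = 38)
(102/p)*156 + (4 + 3*((-2 + 4)/(-4 + 1))) = (102/38)*156 + (4 + 3*((-2 + 4)/(-4 + 1))) = (102*(1/38))*156 + (4 + 3*(2/(-3))) = (51/19)*156 + (4 + 3*(2*(-⅓))) = 7956/19 + (4 + 3*(-⅔)) = 7956/19 + (4 - 2) = 7956/19 + 2 = 7994/19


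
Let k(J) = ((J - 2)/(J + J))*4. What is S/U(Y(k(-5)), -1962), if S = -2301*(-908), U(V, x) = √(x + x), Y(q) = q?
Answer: -348218*I*√109/109 ≈ -33353.0*I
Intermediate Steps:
k(J) = 2*(-2 + J)/J (k(J) = ((-2 + J)/((2*J)))*4 = ((-2 + J)*(1/(2*J)))*4 = ((-2 + J)/(2*J))*4 = 2*(-2 + J)/J)
U(V, x) = √2*√x (U(V, x) = √(2*x) = √2*√x)
S = 2089308
S/U(Y(k(-5)), -1962) = 2089308/((√2*√(-1962))) = 2089308/((√2*(3*I*√218))) = 2089308/((6*I*√109)) = 2089308*(-I*√109/654) = -348218*I*√109/109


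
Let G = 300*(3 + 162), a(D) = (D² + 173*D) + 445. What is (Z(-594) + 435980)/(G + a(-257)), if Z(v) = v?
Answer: 62198/10219 ≈ 6.0865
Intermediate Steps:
a(D) = 445 + D² + 173*D
G = 49500 (G = 300*165 = 49500)
(Z(-594) + 435980)/(G + a(-257)) = (-594 + 435980)/(49500 + (445 + (-257)² + 173*(-257))) = 435386/(49500 + (445 + 66049 - 44461)) = 435386/(49500 + 22033) = 435386/71533 = 435386*(1/71533) = 62198/10219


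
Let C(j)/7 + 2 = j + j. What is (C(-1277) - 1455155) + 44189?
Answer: -1428858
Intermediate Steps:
C(j) = -14 + 14*j (C(j) = -14 + 7*(j + j) = -14 + 7*(2*j) = -14 + 14*j)
(C(-1277) - 1455155) + 44189 = ((-14 + 14*(-1277)) - 1455155) + 44189 = ((-14 - 17878) - 1455155) + 44189 = (-17892 - 1455155) + 44189 = -1473047 + 44189 = -1428858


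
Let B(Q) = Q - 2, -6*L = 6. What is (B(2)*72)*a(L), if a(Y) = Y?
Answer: 0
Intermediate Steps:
L = -1 (L = -1/6*6 = -1)
B(Q) = -2 + Q
(B(2)*72)*a(L) = ((-2 + 2)*72)*(-1) = (0*72)*(-1) = 0*(-1) = 0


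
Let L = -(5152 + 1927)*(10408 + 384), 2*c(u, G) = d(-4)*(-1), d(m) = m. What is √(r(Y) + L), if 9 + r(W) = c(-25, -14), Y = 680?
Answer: 5*I*√3055863 ≈ 8740.5*I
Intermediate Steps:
c(u, G) = 2 (c(u, G) = (-4*(-1))/2 = (½)*4 = 2)
r(W) = -7 (r(W) = -9 + 2 = -7)
L = -76396568 (L = -7079*10792 = -1*76396568 = -76396568)
√(r(Y) + L) = √(-7 - 76396568) = √(-76396575) = 5*I*√3055863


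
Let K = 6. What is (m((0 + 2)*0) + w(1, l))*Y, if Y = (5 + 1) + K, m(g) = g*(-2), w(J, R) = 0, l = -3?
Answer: 0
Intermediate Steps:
m(g) = -2*g
Y = 12 (Y = (5 + 1) + 6 = 6 + 6 = 12)
(m((0 + 2)*0) + w(1, l))*Y = (-2*(0 + 2)*0 + 0)*12 = (-4*0 + 0)*12 = (-2*0 + 0)*12 = (0 + 0)*12 = 0*12 = 0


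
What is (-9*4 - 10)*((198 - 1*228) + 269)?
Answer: -10994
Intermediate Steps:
(-9*4 - 10)*((198 - 1*228) + 269) = (-36 - 10)*((198 - 228) + 269) = -46*(-30 + 269) = -46*239 = -10994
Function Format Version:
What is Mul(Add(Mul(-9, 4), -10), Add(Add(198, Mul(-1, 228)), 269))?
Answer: -10994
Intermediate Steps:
Mul(Add(Mul(-9, 4), -10), Add(Add(198, Mul(-1, 228)), 269)) = Mul(Add(-36, -10), Add(Add(198, -228), 269)) = Mul(-46, Add(-30, 269)) = Mul(-46, 239) = -10994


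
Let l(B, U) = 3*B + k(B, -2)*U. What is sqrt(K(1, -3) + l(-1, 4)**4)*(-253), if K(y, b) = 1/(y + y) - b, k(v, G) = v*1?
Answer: -253*sqrt(9618)/2 ≈ -12406.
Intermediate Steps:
k(v, G) = v
l(B, U) = 3*B + B*U
K(y, b) = 1/(2*y) - b
sqrt(K(1, -3) + l(-1, 4)**4)*(-253) = sqrt(((1/2)/1 - 1*(-3)) + (-(3 + 4))**4)*(-253) = sqrt(((1/2)*1 + 3) + (-1*7)**4)*(-253) = sqrt((1/2 + 3) + (-7)**4)*(-253) = sqrt(7/2 + 2401)*(-253) = sqrt(4809/2)*(-253) = (sqrt(9618)/2)*(-253) = -253*sqrt(9618)/2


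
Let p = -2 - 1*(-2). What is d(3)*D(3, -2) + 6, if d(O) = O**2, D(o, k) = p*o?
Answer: 6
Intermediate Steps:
p = 0 (p = -2 + 2 = 0)
D(o, k) = 0 (D(o, k) = 0*o = 0)
d(3)*D(3, -2) + 6 = 3**2*0 + 6 = 9*0 + 6 = 0 + 6 = 6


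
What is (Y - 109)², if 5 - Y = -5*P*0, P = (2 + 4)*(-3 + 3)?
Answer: 10816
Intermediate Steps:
P = 0 (P = 6*0 = 0)
Y = 5 (Y = 5 - (-5*0)*0 = 5 - 0*0 = 5 - 1*0 = 5 + 0 = 5)
(Y - 109)² = (5 - 109)² = (-104)² = 10816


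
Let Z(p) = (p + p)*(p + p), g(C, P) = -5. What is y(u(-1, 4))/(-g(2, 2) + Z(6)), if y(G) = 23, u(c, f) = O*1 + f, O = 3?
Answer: 23/149 ≈ 0.15436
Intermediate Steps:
u(c, f) = 3 + f (u(c, f) = 3*1 + f = 3 + f)
Z(p) = 4*p² (Z(p) = (2*p)*(2*p) = 4*p²)
y(u(-1, 4))/(-g(2, 2) + Z(6)) = 23/(-1*(-5) + 4*6²) = 23/(5 + 4*36) = 23/(5 + 144) = 23/149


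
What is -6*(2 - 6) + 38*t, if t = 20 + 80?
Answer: 3824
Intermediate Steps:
t = 100
-6*(2 - 6) + 38*t = -6*(2 - 6) + 38*100 = -6*(-4) + 3800 = 24 + 3800 = 3824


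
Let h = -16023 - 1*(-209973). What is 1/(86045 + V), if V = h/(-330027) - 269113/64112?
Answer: 7052897008/606832773360543 ≈ 1.1622e-5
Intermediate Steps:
h = 193950 (h = -16023 + 209973 = 193950)
V = -33749692817/7052897008 (V = 193950/(-330027) - 269113/64112 = 193950*(-1/330027) - 269113*1/64112 = -64650/110009 - 269113/64112 = -33749692817/7052897008 ≈ -4.7852)
1/(86045 + V) = 1/(86045 - 33749692817/7052897008) = 1/(606832773360543/7052897008) = 7052897008/606832773360543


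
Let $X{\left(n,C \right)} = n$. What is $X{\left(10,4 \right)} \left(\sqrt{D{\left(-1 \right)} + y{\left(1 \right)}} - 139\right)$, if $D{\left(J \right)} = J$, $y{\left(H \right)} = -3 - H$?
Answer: $-1390 + 10 i \sqrt{5} \approx -1390.0 + 22.361 i$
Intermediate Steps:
$X{\left(10,4 \right)} \left(\sqrt{D{\left(-1 \right)} + y{\left(1 \right)}} - 139\right) = 10 \left(\sqrt{-1 - 4} - 139\right) = 10 \left(\sqrt{-5} - 139\right) = 10 \left(i \sqrt{5} - 139\right) = 10 \left(-139 + i \sqrt{5}\right) = -1390 + 10 i \sqrt{5}$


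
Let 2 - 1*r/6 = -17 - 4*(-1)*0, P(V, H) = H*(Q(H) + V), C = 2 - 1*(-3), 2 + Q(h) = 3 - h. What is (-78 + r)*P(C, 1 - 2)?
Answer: -252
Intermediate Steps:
Q(h) = 1 - h (Q(h) = -2 + (3 - h) = 1 - h)
C = 5 (C = 2 + 3 = 5)
P(V, H) = H*(1 + V - H) (P(V, H) = H*((1 - H) + V) = H*(1 + V - H))
r = 114 (r = 12 - 6*(-17 - 4*(-1)*0) = 12 - 6*(-17 + 4*0) = 12 - 6*(-17 + 0) = 12 - 6*(-17) = 12 + 102 = 114)
(-78 + r)*P(C, 1 - 2) = (-78 + 114)*((1 - 2)*(1 + 5 - (1 - 2))) = 36*(-(1 + 5 - 1*(-1))) = 36*(-(1 + 5 + 1)) = 36*(-1*7) = 36*(-7) = -252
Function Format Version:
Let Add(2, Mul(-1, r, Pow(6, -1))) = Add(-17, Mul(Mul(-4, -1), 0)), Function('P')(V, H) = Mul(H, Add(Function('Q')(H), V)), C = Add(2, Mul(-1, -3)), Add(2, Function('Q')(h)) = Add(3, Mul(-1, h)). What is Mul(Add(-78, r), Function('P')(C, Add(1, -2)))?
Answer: -252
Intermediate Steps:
Function('Q')(h) = Add(1, Mul(-1, h)) (Function('Q')(h) = Add(-2, Add(3, Mul(-1, h))) = Add(1, Mul(-1, h)))
C = 5 (C = Add(2, 3) = 5)
Function('P')(V, H) = Mul(H, Add(1, V, Mul(-1, H))) (Function('P')(V, H) = Mul(H, Add(Add(1, Mul(-1, H)), V)) = Mul(H, Add(1, V, Mul(-1, H))))
r = 114 (r = Add(12, Mul(-6, Add(-17, Mul(Mul(-4, -1), 0)))) = Add(12, Mul(-6, Add(-17, Mul(4, 0)))) = Add(12, Mul(-6, Add(-17, 0))) = Add(12, Mul(-6, -17)) = Add(12, 102) = 114)
Mul(Add(-78, r), Function('P')(C, Add(1, -2))) = Mul(Add(-78, 114), Mul(Add(1, -2), Add(1, 5, Mul(-1, Add(1, -2))))) = Mul(36, Mul(-1, Add(1, 5, Mul(-1, -1)))) = Mul(36, Mul(-1, Add(1, 5, 1))) = Mul(36, Mul(-1, 7)) = Mul(36, -7) = -252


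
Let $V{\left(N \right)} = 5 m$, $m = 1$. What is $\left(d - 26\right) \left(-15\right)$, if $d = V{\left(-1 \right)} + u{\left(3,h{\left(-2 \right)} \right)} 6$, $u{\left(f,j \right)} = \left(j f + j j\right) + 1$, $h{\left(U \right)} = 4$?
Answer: $-2295$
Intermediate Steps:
$V{\left(N \right)} = 5$ ($V{\left(N \right)} = 5 \cdot 1 = 5$)
$u{\left(f,j \right)} = 1 + j^{2} + f j$ ($u{\left(f,j \right)} = \left(f j + j^{2}\right) + 1 = \left(j^{2} + f j\right) + 1 = 1 + j^{2} + f j$)
$d = 179$ ($d = 5 + \left(1 + 4^{2} + 3 \cdot 4\right) 6 = 5 + \left(1 + 16 + 12\right) 6 = 5 + 29 \cdot 6 = 5 + 174 = 179$)
$\left(d - 26\right) \left(-15\right) = \left(179 - 26\right) \left(-15\right) = 153 \left(-15\right) = -2295$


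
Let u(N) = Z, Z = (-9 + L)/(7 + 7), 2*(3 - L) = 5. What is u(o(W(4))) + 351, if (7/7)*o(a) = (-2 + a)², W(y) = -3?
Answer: 9811/28 ≈ 350.39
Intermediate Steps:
L = ½ (L = 3 - ½*5 = 3 - 5/2 = ½ ≈ 0.50000)
o(a) = (-2 + a)²
Z = -17/28 (Z = (-9 + ½)/(7 + 7) = -17/2/14 = -17/2*1/14 = -17/28 ≈ -0.60714)
u(N) = -17/28
u(o(W(4))) + 351 = -17/28 + 351 = 9811/28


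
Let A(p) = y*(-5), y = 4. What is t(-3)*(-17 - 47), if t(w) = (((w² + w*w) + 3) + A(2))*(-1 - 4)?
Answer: 320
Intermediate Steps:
A(p) = -20 (A(p) = 4*(-5) = -20)
t(w) = 85 - 10*w² (t(w) = (((w² + w*w) + 3) - 20)*(-1 - 4) = (((w² + w²) + 3) - 20)*(-5) = ((2*w² + 3) - 20)*(-5) = ((3 + 2*w²) - 20)*(-5) = (-17 + 2*w²)*(-5) = 85 - 10*w²)
t(-3)*(-17 - 47) = (85 - 10*(-3)²)*(-17 - 47) = (85 - 10*9)*(-64) = (85 - 90)*(-64) = -5*(-64) = 320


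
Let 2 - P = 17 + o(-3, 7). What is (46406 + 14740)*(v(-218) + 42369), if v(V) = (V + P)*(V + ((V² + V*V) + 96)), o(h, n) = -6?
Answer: -1314995664618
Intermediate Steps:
P = -9 (P = 2 - (17 - 6) = 2 - 1*11 = 2 - 11 = -9)
v(V) = (-9 + V)*(96 + V + 2*V²) (v(V) = (V - 9)*(V + ((V² + V*V) + 96)) = (-9 + V)*(V + ((V² + V²) + 96)) = (-9 + V)*(V + (2*V² + 96)) = (-9 + V)*(V + (96 + 2*V²)) = (-9 + V)*(96 + V + 2*V²))
(46406 + 14740)*(v(-218) + 42369) = (46406 + 14740)*((-864 - 17*(-218)² + 2*(-218)³ + 87*(-218)) + 42369) = 61146*((-864 - 17*47524 + 2*(-10360232) - 18966) + 42369) = 61146*((-864 - 807908 - 20720464 - 18966) + 42369) = 61146*(-21548202 + 42369) = 61146*(-21505833) = -1314995664618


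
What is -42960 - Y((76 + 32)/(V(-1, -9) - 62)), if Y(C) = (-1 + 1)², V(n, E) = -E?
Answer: -42960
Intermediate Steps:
Y(C) = 0 (Y(C) = 0² = 0)
-42960 - Y((76 + 32)/(V(-1, -9) - 62)) = -42960 - 1*0 = -42960 + 0 = -42960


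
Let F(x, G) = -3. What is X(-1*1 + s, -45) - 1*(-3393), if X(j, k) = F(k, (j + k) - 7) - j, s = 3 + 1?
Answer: 3387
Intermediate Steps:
s = 4
X(j, k) = -3 - j
X(-1*1 + s, -45) - 1*(-3393) = (-3 - (-1*1 + 4)) - 1*(-3393) = (-3 - (-1 + 4)) + 3393 = (-3 - 1*3) + 3393 = (-3 - 3) + 3393 = -6 + 3393 = 3387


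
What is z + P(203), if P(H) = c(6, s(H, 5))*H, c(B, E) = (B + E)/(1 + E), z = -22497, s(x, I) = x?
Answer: -4546961/204 ≈ -22289.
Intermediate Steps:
c(B, E) = (B + E)/(1 + E)
P(H) = H*(6 + H)/(1 + H) (P(H) = ((6 + H)/(1 + H))*H = H*(6 + H)/(1 + H))
z + P(203) = -22497 + 203*(6 + 203)/(1 + 203) = -22497 + 203*209/204 = -22497 + 203*(1/204)*209 = -22497 + 42427/204 = -4546961/204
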